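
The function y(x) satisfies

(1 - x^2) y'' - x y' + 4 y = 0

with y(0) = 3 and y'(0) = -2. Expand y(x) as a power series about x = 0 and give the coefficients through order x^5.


Ansatz: y(x) = sum_{n>=0} a_n x^n, so y'(x) = sum_{n>=1} n a_n x^(n-1) and y''(x) = sum_{n>=2} n(n-1) a_n x^(n-2).
Substitute into P(x) y'' + Q(x) y' + R(x) y = 0 with P(x) = 1 - x^2, Q(x) = -x, R(x) = 4, and match powers of x.
Initial conditions: a_0 = 3, a_1 = -2.
Setting the coefficient of each power of x to zero and solving order by order (substituting the coefficients already found):
  x^0: 2 a_2 + 4 a_0 = 0  ->  2 a_2 = -4 a_0 = -12  ->  a_2 = -6
  x^1: 6 a_3 + 3 a_1 = 0  ->  6 a_3 = -3 a_1 = 6  ->  a_3 = 1
  x^2: 12 a_4 = 0  ->  a_4 = 0
  x^3: 20 a_5 - 5 a_3 = 0  ->  20 a_5 = 5 a_3 = 5  ->  a_5 = 1/4
Truncated series: y(x) = 3 - 2 x - 6 x^2 + x^3 + (1/4) x^5 + O(x^6).

a_0 = 3; a_1 = -2; a_2 = -6; a_3 = 1; a_4 = 0; a_5 = 1/4


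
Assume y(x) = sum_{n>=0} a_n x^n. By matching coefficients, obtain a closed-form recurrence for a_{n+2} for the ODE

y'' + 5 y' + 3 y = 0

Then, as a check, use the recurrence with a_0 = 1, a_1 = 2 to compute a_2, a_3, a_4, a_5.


Substitute y = sum_n a_n x^n.
y''(x) has coefficient (n+2)(n+1) a_{n+2} at x^n;
5 y'(x) has coefficient 5 (n+1) a_{n+1} at x^n;
3 y(x) has coefficient 3 a_n at x^n.
Matching x^n: (n+2)(n+1) a_{n+2} + 5 (n+1) a_{n+1} + 3 a_n = 0.
Thus a_{n+2} = [-5 (n+1) a_{n+1} - 3 a_n] / ((n+1)(n+2)).

Check with a_0 = 1, a_1 = 2 (apply the recurrence for n = 0, 1, 2, 3): a_0 = 1, a_1 = 2, a_2 = -13/2, a_3 = 59/6, a_4 = -32/3, a_5 = 1103/120.

a_(n+2) = [-5 (n+1) a_(n+1) - 3 a_n] / ((n+1)(n+2)); check: a_0 = 1, a_1 = 2, a_2 = -13/2, a_3 = 59/6, a_4 = -32/3, a_5 = 1103/120


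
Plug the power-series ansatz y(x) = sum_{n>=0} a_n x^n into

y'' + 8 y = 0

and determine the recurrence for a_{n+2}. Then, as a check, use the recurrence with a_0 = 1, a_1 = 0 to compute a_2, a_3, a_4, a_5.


Substitute y = sum_n a_n x^n into y'' + (const) y = 0.
y''(x) = sum_{n>=0} (n+2)(n+1) a_{n+2} x^n.
The ODE becomes sum_n [(n+2)(n+1) a_{n+2} + 8 a_n] x^n = 0.
Setting each coefficient to zero gives the recurrence:
  (n+2)(n+1) a_{n+2} + 8 a_n = 0,
  a_{n+2} = -8 / ((n+1)(n+2)) a_n.

Check with a_0 = 1, a_1 = 0 (apply the recurrence for n = 0, 1, 2, 3): a_0 = 1, a_1 = 0, a_2 = -4, a_3 = 0, a_4 = 8/3, a_5 = 0.

a_{n+2} = -8/((n+1)(n+2)) * a_n; check: a_0 = 1, a_1 = 0, a_2 = -4, a_3 = 0, a_4 = 8/3, a_5 = 0


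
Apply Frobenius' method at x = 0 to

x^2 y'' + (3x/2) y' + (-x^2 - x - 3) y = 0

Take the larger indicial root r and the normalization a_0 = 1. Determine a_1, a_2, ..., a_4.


Write in Frobenius form y'' + (p(x)/x) y' + (q(x)/x^2) y = 0:
  p(x) = 3/2,  q(x) = -x^2 - x - 3.
Indicial equation: r(r-1) + (3/2) r + (-3) = 0 -> roots r_1 = 3/2, r_2 = -2.
Take r = r_1 = 3/2. Let y(x) = x^r sum_{n>=0} a_n x^n with a_0 = 1.
Substitute y = x^r sum a_n x^n and match x^{r+n}. The recurrence is
  D(n) a_n - 1 a_{n-1} - 1 a_{n-2} = 0,  where D(n) = (r+n)(r+n-1) + (3/2)(r+n) + (-3).
  a_n = [1 a_{n-1} + 1 a_{n-2}] / D(n).
Since the indicial polynomial factors as (r - r_1)(r - r_2), D(n) = (r_1 + n - r_1)(r_1 + n - r_2) = n(n + 7/2).
Evaluating step by step (a_0 = 1):
  n = 1: D(1) = 1(1 + 7/2) = 9/2; numerator = 1(1) = 1; a_1 = (1)/(9/2) = 2/9
  n = 2: D(2) = 2(2 + 7/2) = 11; numerator = 1(2/9) + 1(1) = 11/9; a_2 = (11/9)/(11) = 1/9
  n = 3: D(3) = 3(3 + 7/2) = 39/2; numerator = 1(1/9) + 1(2/9) = 1/3; a_3 = (1/3)/(39/2) = 2/117
  n = 4: D(4) = 4(4 + 7/2) = 30; numerator = 1(2/117) + 1(1/9) = 5/39; a_4 = (5/39)/(30) = 1/234

r = 3/2; a_0 = 1; a_1 = 2/9; a_2 = 1/9; a_3 = 2/117; a_4 = 1/234


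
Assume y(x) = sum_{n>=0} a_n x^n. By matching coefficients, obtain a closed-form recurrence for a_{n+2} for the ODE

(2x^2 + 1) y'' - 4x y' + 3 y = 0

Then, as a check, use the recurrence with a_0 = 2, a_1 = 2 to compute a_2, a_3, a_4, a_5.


Substitute y = sum_n a_n x^n.
(1 + 2 x^2) y'' contributes (n+2)(n+1) a_{n+2} + 2 n(n-1) a_n at x^n.
-4 x y'(x) contributes -4 n a_n at x^n.
3 y(x) contributes 3 a_n at x^n.
Matching x^n: (n+2)(n+1) a_{n+2} + (2 n(n-1) - 4 n + 3) a_n = 0.
Thus a_{n+2} = (-2 n(n-1) + 4 n - 3) / ((n+1)(n+2)) * a_n.

Check with a_0 = 2, a_1 = 2 (apply the recurrence for n = 0, 1, 2, 3): a_0 = 2, a_1 = 2, a_2 = -3, a_3 = 1/3, a_4 = -1/4, a_5 = -1/20.

a_(n+2) = (-2 n(n-1) + 4 n - 3) / ((n+1)(n+2)) * a_n; check: a_0 = 2, a_1 = 2, a_2 = -3, a_3 = 1/3, a_4 = -1/4, a_5 = -1/20


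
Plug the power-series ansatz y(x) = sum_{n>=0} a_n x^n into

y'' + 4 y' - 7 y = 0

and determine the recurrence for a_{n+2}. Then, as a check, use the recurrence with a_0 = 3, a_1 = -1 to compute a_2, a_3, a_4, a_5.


Substitute y = sum_n a_n x^n.
y''(x) has coefficient (n+2)(n+1) a_{n+2} at x^n;
4 y'(x) has coefficient 4 (n+1) a_{n+1} at x^n;
-7 y(x) has coefficient -7 a_n at x^n.
Matching x^n: (n+2)(n+1) a_{n+2} + 4 (n+1) a_{n+1} - 7 a_n = 0.
Thus a_{n+2} = [-4 (n+1) a_{n+1} + 7 a_n] / ((n+1)(n+2)).

Check with a_0 = 3, a_1 = -1 (apply the recurrence for n = 0, 1, 2, 3): a_0 = 3, a_1 = -1, a_2 = 25/2, a_3 = -107/6, a_4 = 201/8, a_5 = -3161/120.

a_(n+2) = [-4 (n+1) a_(n+1) + 7 a_n] / ((n+1)(n+2)); check: a_0 = 3, a_1 = -1, a_2 = 25/2, a_3 = -107/6, a_4 = 201/8, a_5 = -3161/120


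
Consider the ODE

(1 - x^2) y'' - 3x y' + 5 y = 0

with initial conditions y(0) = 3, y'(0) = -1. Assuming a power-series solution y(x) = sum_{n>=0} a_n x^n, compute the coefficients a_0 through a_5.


Ansatz: y(x) = sum_{n>=0} a_n x^n, so y'(x) = sum_{n>=1} n a_n x^(n-1) and y''(x) = sum_{n>=2} n(n-1) a_n x^(n-2).
Substitute into P(x) y'' + Q(x) y' + R(x) y = 0 with P(x) = 1 - x^2, Q(x) = -3x, R(x) = 5, and match powers of x.
Initial conditions: a_0 = 3, a_1 = -1.
Setting the coefficient of each power of x to zero and solving order by order (substituting the coefficients already found):
  x^0: 2 a_2 + 5 a_0 = 0  ->  2 a_2 = -5 a_0 = -15  ->  a_2 = -15/2
  x^1: 6 a_3 + 2 a_1 = 0  ->  6 a_3 = -2 a_1 = 2  ->  a_3 = 1/3
  x^2: 12 a_4 - 3 a_2 = 0  ->  12 a_4 = 3 a_2 = -45/2  ->  a_4 = -15/8
  x^3: 20 a_5 - 10 a_3 = 0  ->  20 a_5 = 10 a_3 = 10/3  ->  a_5 = 1/6
Truncated series: y(x) = 3 - x - (15/2) x^2 + (1/3) x^3 - (15/8) x^4 + (1/6) x^5 + O(x^6).

a_0 = 3; a_1 = -1; a_2 = -15/2; a_3 = 1/3; a_4 = -15/8; a_5 = 1/6


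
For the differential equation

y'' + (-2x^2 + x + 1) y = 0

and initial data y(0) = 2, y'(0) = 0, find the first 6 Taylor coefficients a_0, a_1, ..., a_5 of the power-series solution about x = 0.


Ansatz: y(x) = sum_{n>=0} a_n x^n, so y'(x) = sum_{n>=1} n a_n x^(n-1) and y''(x) = sum_{n>=2} n(n-1) a_n x^(n-2).
Substitute into P(x) y'' + Q(x) y' + R(x) y = 0 with P(x) = 1, Q(x) = 0, R(x) = -2x^2 + x + 1, and match powers of x.
Initial conditions: a_0 = 2, a_1 = 0.
Setting the coefficient of each power of x to zero and solving order by order (substituting the coefficients already found):
  x^0: 2 a_2 + a_0 = 0  ->  2 a_2 = -a_0 = -2  ->  a_2 = -1
  x^1: 6 a_3 + a_1 + a_0 = 0  ->  6 a_3 = -a_1 - a_0 = -2  ->  a_3 = -1/3
  x^2: 12 a_4 + a_2 + a_1 - 2 a_0 = 0  ->  12 a_4 = -a_2 - a_1 + 2 a_0 = 5  ->  a_4 = 5/12
  x^3: 20 a_5 + a_3 + a_2 - 2 a_1 = 0  ->  20 a_5 = -a_3 - a_2 + 2 a_1 = 4/3  ->  a_5 = 1/15
Truncated series: y(x) = 2 - x^2 - (1/3) x^3 + (5/12) x^4 + (1/15) x^5 + O(x^6).

a_0 = 2; a_1 = 0; a_2 = -1; a_3 = -1/3; a_4 = 5/12; a_5 = 1/15


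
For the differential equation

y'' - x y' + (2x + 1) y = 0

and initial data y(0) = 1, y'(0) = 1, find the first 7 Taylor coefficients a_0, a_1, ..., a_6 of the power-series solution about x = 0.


Ansatz: y(x) = sum_{n>=0} a_n x^n, so y'(x) = sum_{n>=1} n a_n x^(n-1) and y''(x) = sum_{n>=2} n(n-1) a_n x^(n-2).
Substitute into P(x) y'' + Q(x) y' + R(x) y = 0 with P(x) = 1, Q(x) = -x, R(x) = 2x + 1, and match powers of x.
Initial conditions: a_0 = 1, a_1 = 1.
Setting the coefficient of each power of x to zero and solving order by order (substituting the coefficients already found):
  x^0: 2 a_2 + a_0 = 0  ->  2 a_2 = -a_0 = -1  ->  a_2 = -1/2
  x^1: 6 a_3 + 2 a_0 = 0  ->  6 a_3 = -2 a_0 = -2  ->  a_3 = -1/3
  x^2: 12 a_4 - a_2 + 2 a_1 = 0  ->  12 a_4 = a_2 - 2 a_1 = -5/2  ->  a_4 = -5/24
  x^3: 20 a_5 - 2 a_3 + 2 a_2 = 0  ->  20 a_5 = 2 a_3 - 2 a_2 = 1/3  ->  a_5 = 1/60
  x^4: 30 a_6 - 3 a_4 + 2 a_3 = 0  ->  30 a_6 = 3 a_4 - 2 a_3 = 1/24  ->  a_6 = 1/720
Truncated series: y(x) = 1 + x - (1/2) x^2 - (1/3) x^3 - (5/24) x^4 + (1/60) x^5 + (1/720) x^6 + O(x^7).

a_0 = 1; a_1 = 1; a_2 = -1/2; a_3 = -1/3; a_4 = -5/24; a_5 = 1/60; a_6 = 1/720


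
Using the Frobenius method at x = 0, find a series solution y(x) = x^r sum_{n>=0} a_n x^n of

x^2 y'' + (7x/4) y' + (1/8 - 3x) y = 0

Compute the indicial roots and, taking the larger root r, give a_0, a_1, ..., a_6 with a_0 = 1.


Write in Frobenius form y'' + (p(x)/x) y' + (q(x)/x^2) y = 0:
  p(x) = 7/4,  q(x) = 1/8 - 3x.
Indicial equation: r(r-1) + (7/4) r + (1/8) = 0 -> roots r_1 = -1/4, r_2 = -1/2.
Take r = r_1 = -1/4. Let y(x) = x^r sum_{n>=0} a_n x^n with a_0 = 1.
Substitute y = x^r sum a_n x^n and match x^{r+n}. The recurrence is
  D(n) a_n - 3 a_{n-1} = 0,  where D(n) = (r+n)(r+n-1) + (7/4)(r+n) + (1/8).
  a_n = 3 / D(n) * a_{n-1}.
Since the indicial polynomial factors as (r - r_1)(r - r_2), D(n) = (r_1 + n - r_1)(r_1 + n - r_2) = n(n + 1/4).
Evaluating step by step (a_0 = 1):
  n = 1: D(1) = 1(1 + 1/4) = 5/4; numerator = 3(1) = 3; a_1 = (3)/(5/4) = 12/5
  n = 2: D(2) = 2(2 + 1/4) = 9/2; numerator = 3(12/5) = 36/5; a_2 = (36/5)/(9/2) = 8/5
  n = 3: D(3) = 3(3 + 1/4) = 39/4; numerator = 3(8/5) = 24/5; a_3 = (24/5)/(39/4) = 32/65
  n = 4: D(4) = 4(4 + 1/4) = 17; numerator = 3(32/65) = 96/65; a_4 = (96/65)/(17) = 96/1105
  n = 5: D(5) = 5(5 + 1/4) = 105/4; numerator = 3(96/1105) = 288/1105; a_5 = (288/1105)/(105/4) = 384/38675
  n = 6: D(6) = 6(6 + 1/4) = 75/2; numerator = 3(384/38675) = 1152/38675; a_6 = (1152/38675)/(75/2) = 768/966875

r = -1/4; a_0 = 1; a_1 = 12/5; a_2 = 8/5; a_3 = 32/65; a_4 = 96/1105; a_5 = 384/38675; a_6 = 768/966875


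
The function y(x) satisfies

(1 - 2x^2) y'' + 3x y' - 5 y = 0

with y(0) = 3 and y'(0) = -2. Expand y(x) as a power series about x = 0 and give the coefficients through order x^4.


Ansatz: y(x) = sum_{n>=0} a_n x^n, so y'(x) = sum_{n>=1} n a_n x^(n-1) and y''(x) = sum_{n>=2} n(n-1) a_n x^(n-2).
Substitute into P(x) y'' + Q(x) y' + R(x) y = 0 with P(x) = 1 - 2x^2, Q(x) = 3x, R(x) = -5, and match powers of x.
Initial conditions: a_0 = 3, a_1 = -2.
Setting the coefficient of each power of x to zero and solving order by order (substituting the coefficients already found):
  x^0: 2 a_2 - 5 a_0 = 0  ->  2 a_2 = 5 a_0 = 15  ->  a_2 = 15/2
  x^1: 6 a_3 - 2 a_1 = 0  ->  6 a_3 = 2 a_1 = -4  ->  a_3 = -2/3
  x^2: 12 a_4 - 3 a_2 = 0  ->  12 a_4 = 3 a_2 = 45/2  ->  a_4 = 15/8
Truncated series: y(x) = 3 - 2 x + (15/2) x^2 - (2/3) x^3 + (15/8) x^4 + O(x^5).

a_0 = 3; a_1 = -2; a_2 = 15/2; a_3 = -2/3; a_4 = 15/8


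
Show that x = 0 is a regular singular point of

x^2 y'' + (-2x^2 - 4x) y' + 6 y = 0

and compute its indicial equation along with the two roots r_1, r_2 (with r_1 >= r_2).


Divide by x^2 to reach normal form y'' + P_1(x) y' + P_2(x) y = 0 with P_1(x) = -2 - 4/x and P_2(x) = 6/x^2.
x = 0 is a singular point because the y'-coefficient -2 - 4/x has a pole at x = 0 and the y-coefficient 6/x^2 has a pole at x = 0.
It is a regular singular point because x P_1(x) = p(x) = -2x - 4 and x^2 P_2(x) = q(x) = 6 are polynomials, hence analytic at x = 0.
p(0) = -4,  q(0) = 6.
Indicial equation: r(r-1) + p(0) r + q(0) = 0, i.e. r^2 + (p(0) - 1) r + q(0) = 0, i.e. r^2 - 5 r + 6 = 0.
Discriminant: (-5)^2 - 4(6) = 1, so r = (5 ± 1)/2.
Solving: r_1 = 3, r_2 = 2.

indicial: r^2 - 5 r + 6 = 0; roots r_1 = 3, r_2 = 2


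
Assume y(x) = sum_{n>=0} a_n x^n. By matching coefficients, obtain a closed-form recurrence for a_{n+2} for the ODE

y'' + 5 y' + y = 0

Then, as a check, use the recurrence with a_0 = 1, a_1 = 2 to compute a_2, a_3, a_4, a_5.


Substitute y = sum_n a_n x^n.
y''(x) has coefficient (n+2)(n+1) a_{n+2} at x^n;
5 y'(x) has coefficient 5 (n+1) a_{n+1} at x^n;
y(x) has coefficient 1 a_n at x^n.
Matching x^n: (n+2)(n+1) a_{n+2} + 5 (n+1) a_{n+1} + 1 a_n = 0.
Thus a_{n+2} = [-5 (n+1) a_{n+1} - 1 a_n] / ((n+1)(n+2)).

Check with a_0 = 1, a_1 = 2 (apply the recurrence for n = 0, 1, 2, 3): a_0 = 1, a_1 = 2, a_2 = -11/2, a_3 = 53/6, a_4 = -127/12, a_5 = 1217/120.

a_(n+2) = [-5 (n+1) a_(n+1) - 1 a_n] / ((n+1)(n+2)); check: a_0 = 1, a_1 = 2, a_2 = -11/2, a_3 = 53/6, a_4 = -127/12, a_5 = 1217/120


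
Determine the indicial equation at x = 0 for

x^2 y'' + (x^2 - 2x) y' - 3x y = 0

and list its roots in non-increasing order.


Divide by x^2 to reach normal form y'' + P_1(x) y' + P_2(x) y = 0 with P_1(x) = 1 - 2/x and P_2(x) = -3/x.
x = 0 is a singular point because the y'-coefficient 1 - 2/x has a pole at x = 0 and the y-coefficient -3/x has a pole at x = 0.
It is a regular singular point because x P_1(x) = p(x) = x - 2 and x^2 P_2(x) = q(x) = -3x are polynomials, hence analytic at x = 0.
p(0) = -2,  q(0) = 0.
Indicial equation: r(r-1) + p(0) r + q(0) = 0, i.e. r^2 + (p(0) - 1) r + q(0) = 0, i.e. r^2 - 3 r = 0.
Discriminant: (-3)^2 - 4(0) = 9, so r = (3 ± 3)/2.
Solving: r_1 = 3, r_2 = 0.

indicial: r^2 - 3 r = 0; roots r_1 = 3, r_2 = 0


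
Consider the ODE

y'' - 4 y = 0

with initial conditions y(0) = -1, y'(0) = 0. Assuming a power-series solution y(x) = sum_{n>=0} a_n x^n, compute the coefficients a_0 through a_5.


Ansatz: y(x) = sum_{n>=0} a_n x^n, so y'(x) = sum_{n>=1} n a_n x^(n-1) and y''(x) = sum_{n>=2} n(n-1) a_n x^(n-2).
Substitute into P(x) y'' + Q(x) y' + R(x) y = 0 with P(x) = 1, Q(x) = 0, R(x) = -4, and match powers of x.
Initial conditions: a_0 = -1, a_1 = 0.
Setting the coefficient of each power of x to zero and solving order by order (substituting the coefficients already found):
  x^0: 2 a_2 - 4 a_0 = 0  ->  2 a_2 = 4 a_0 = -4  ->  a_2 = -2
  x^1: 6 a_3 - 4 a_1 = 0  ->  6 a_3 = 4 a_1 = 0  ->  a_3 = 0
  x^2: 12 a_4 - 4 a_2 = 0  ->  12 a_4 = 4 a_2 = -8  ->  a_4 = -2/3
  x^3: 20 a_5 - 4 a_3 = 0  ->  20 a_5 = 4 a_3 = 0  ->  a_5 = 0
Truncated series: y(x) = -1 - 2 x^2 - (2/3) x^4 + O(x^6).

a_0 = -1; a_1 = 0; a_2 = -2; a_3 = 0; a_4 = -2/3; a_5 = 0


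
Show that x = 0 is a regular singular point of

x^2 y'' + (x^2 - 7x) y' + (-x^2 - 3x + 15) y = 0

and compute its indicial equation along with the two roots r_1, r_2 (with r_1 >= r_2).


Divide by x^2 to reach normal form y'' + P_1(x) y' + P_2(x) y = 0 with P_1(x) = 1 - 7/x and P_2(x) = -1 - 3/x + 15/x^2.
x = 0 is a singular point because the y'-coefficient 1 - 7/x has a pole at x = 0 and the y-coefficient -1 - 3/x + 15/x^2 has a pole at x = 0.
It is a regular singular point because x P_1(x) = p(x) = x - 7 and x^2 P_2(x) = q(x) = -x^2 - 3x + 15 are polynomials, hence analytic at x = 0.
p(0) = -7,  q(0) = 15.
Indicial equation: r(r-1) + p(0) r + q(0) = 0, i.e. r^2 + (p(0) - 1) r + q(0) = 0, i.e. r^2 - 8 r + 15 = 0.
Discriminant: (-8)^2 - 4(15) = 4, so r = (8 ± 2)/2.
Solving: r_1 = 5, r_2 = 3.

indicial: r^2 - 8 r + 15 = 0; roots r_1 = 5, r_2 = 3


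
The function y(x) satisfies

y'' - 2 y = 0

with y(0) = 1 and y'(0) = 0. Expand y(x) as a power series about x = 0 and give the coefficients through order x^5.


Ansatz: y(x) = sum_{n>=0} a_n x^n, so y'(x) = sum_{n>=1} n a_n x^(n-1) and y''(x) = sum_{n>=2} n(n-1) a_n x^(n-2).
Substitute into P(x) y'' + Q(x) y' + R(x) y = 0 with P(x) = 1, Q(x) = 0, R(x) = -2, and match powers of x.
Initial conditions: a_0 = 1, a_1 = 0.
Setting the coefficient of each power of x to zero and solving order by order (substituting the coefficients already found):
  x^0: 2 a_2 - 2 a_0 = 0  ->  2 a_2 = 2 a_0 = 2  ->  a_2 = 1
  x^1: 6 a_3 - 2 a_1 = 0  ->  6 a_3 = 2 a_1 = 0  ->  a_3 = 0
  x^2: 12 a_4 - 2 a_2 = 0  ->  12 a_4 = 2 a_2 = 2  ->  a_4 = 1/6
  x^3: 20 a_5 - 2 a_3 = 0  ->  20 a_5 = 2 a_3 = 0  ->  a_5 = 0
Truncated series: y(x) = 1 + x^2 + (1/6) x^4 + O(x^6).

a_0 = 1; a_1 = 0; a_2 = 1; a_3 = 0; a_4 = 1/6; a_5 = 0


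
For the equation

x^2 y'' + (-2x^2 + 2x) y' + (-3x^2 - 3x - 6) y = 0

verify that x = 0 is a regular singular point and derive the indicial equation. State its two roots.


Divide by x^2 to reach normal form y'' + P_1(x) y' + P_2(x) y = 0 with P_1(x) = -2 + 2/x and P_2(x) = -3 - 3/x - 6/x^2.
x = 0 is a singular point because the y'-coefficient -2 + 2/x has a pole at x = 0 and the y-coefficient -3 - 3/x - 6/x^2 has a pole at x = 0.
It is a regular singular point because x P_1(x) = p(x) = 2 - 2x and x^2 P_2(x) = q(x) = -3x^2 - 3x - 6 are polynomials, hence analytic at x = 0.
p(0) = 2,  q(0) = -6.
Indicial equation: r(r-1) + p(0) r + q(0) = 0, i.e. r^2 + (p(0) - 1) r + q(0) = 0, i.e. r^2 + 1 r - 6 = 0.
Discriminant: (1)^2 - 4(-6) = 25, so r = (-1 ± 5)/2.
Solving: r_1 = 2, r_2 = -3.

indicial: r^2 + 1 r - 6 = 0; roots r_1 = 2, r_2 = -3


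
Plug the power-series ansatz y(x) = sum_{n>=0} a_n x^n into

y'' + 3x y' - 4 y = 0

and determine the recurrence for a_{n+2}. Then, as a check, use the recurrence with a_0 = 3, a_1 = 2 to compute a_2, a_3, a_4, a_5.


Substitute y = sum_n a_n x^n.
y''(x) has coefficient (n+2)(n+1) a_{n+2} at x^n;
3 x y'(x) has coefficient 3 n a_n at x^n (shift);
-4 y(x) has coefficient -4 a_n at x^n.
Matching x^n: (n+2)(n+1) a_{n+2} + (3n - 4) a_n = 0.
Thus a_{n+2} = (-3n + 4) / ((n+1)(n+2)) * a_n.

Check with a_0 = 3, a_1 = 2 (apply the recurrence for n = 0, 1, 2, 3): a_0 = 3, a_1 = 2, a_2 = 6, a_3 = 1/3, a_4 = -1, a_5 = -1/12.

a_(n+2) = (-3n + 4) / ((n+1)(n+2)) * a_n; check: a_0 = 3, a_1 = 2, a_2 = 6, a_3 = 1/3, a_4 = -1, a_5 = -1/12


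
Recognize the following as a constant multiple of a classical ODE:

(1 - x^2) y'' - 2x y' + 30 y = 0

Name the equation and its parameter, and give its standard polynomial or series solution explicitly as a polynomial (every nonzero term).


The equation is already in a standard form:  (1 - x^2) y'' - 2x y' + 30 y = 0.
This matches the Legendre equation (1 - x^2) y'' - 2x y' + n(n+1) y = 0 (note the -2x y' term) with n(n+1) = 30, so n = 5; the polynomial solution is P_5(x).
With y = sum_k a_k x^k, matching x^k gives (k+2)(k+1) a_{k+2} = [k(k+1) - n(n+1)] a_k = (k - 5)(k + 6) a_k. The right side vanishes at k = 5, so the series with the parity of 5 terminates at degree 5.
Standard normalization (P_n(1) = 1): leading coefficient (2n)!/(2^n (n!)^2) = 3628800/(32*14400) = 63/8, so a_5 = 63/8. Work downward with a_k = (k+1)(k+2) a_{k+2} / ((k - 5)(k + 6)):
  a_3 = (4)(5)(63/8) / ((3 - 5)(3 + 6)) = (315/2)/(-18) = -35/4
  a_1 = (2)(3)(-35/4) / ((1 - 5)(1 + 6)) = (-105/2)/(-28) = 15/8
Hence P_5(x) = 63 x^5/8 - 35 x^3/4 + 15 x/8.

P_5(x); series = 63 x^5/8 - 35 x^3/4 + 15 x/8


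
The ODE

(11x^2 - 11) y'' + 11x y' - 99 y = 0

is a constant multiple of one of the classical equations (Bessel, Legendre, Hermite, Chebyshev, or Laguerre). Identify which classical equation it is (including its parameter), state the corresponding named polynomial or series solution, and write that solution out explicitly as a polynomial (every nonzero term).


All three coefficients share the factor -11; dividing through by -11 gives  (1 - x^2) y'' - x y' + 9 y = 0.
This matches the Chebyshev equation (1 - x^2) y'' - x y' + n^2 y = 0 (note the -x y' term, not -2x y') with n^2 = 9, so n = 3; the polynomial solution is T_3(x).
With y = sum_k a_k x^k, matching x^k gives (k+2)(k+1) a_{k+2} = (k^2 - n^2) a_k = (k - 3)(k + 3) a_k. The right side vanishes at k = 3, so the series with the parity of 3 terminates at degree 3.
Standard normalization: leading coefficient of T_n is 2^(n-1), so a_3 = 2^2 = 4. Work downward with a_k = (k+1)(k+2) a_{k+2} / ((k - 3)(k + 3)):
  a_1 = (2)(3)(4) / ((1 - 3)(1 + 3)) = 24/(-8) = -3
Hence T_3(x) = 4 x^3 - 3 x.

T_3(x); series = 4 x^3 - 3 x


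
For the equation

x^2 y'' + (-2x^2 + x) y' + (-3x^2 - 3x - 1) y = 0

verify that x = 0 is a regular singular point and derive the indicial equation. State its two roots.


Divide by x^2 to reach normal form y'' + P_1(x) y' + P_2(x) y = 0 with P_1(x) = -2 + 1/x and P_2(x) = -3 - 3/x - 1/x^2.
x = 0 is a singular point because the y'-coefficient -2 + 1/x has a pole at x = 0 and the y-coefficient -3 - 3/x - 1/x^2 has a pole at x = 0.
It is a regular singular point because x P_1(x) = p(x) = 1 - 2x and x^2 P_2(x) = q(x) = -3x^2 - 3x - 1 are polynomials, hence analytic at x = 0.
p(0) = 1,  q(0) = -1.
Indicial equation: r(r-1) + p(0) r + q(0) = 0, i.e. r^2 + (p(0) - 1) r + q(0) = 0, i.e. r^2 - 1 = 0.
Discriminant: (0)^2 - 4(-1) = 4, so r = (0 ± 2)/2.
Solving: r_1 = 1, r_2 = -1.

indicial: r^2 - 1 = 0; roots r_1 = 1, r_2 = -1


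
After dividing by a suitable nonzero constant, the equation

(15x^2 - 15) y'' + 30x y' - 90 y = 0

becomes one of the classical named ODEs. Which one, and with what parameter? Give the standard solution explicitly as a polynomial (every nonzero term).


All three coefficients share the factor -15; dividing through by -15 gives  (1 - x^2) y'' - 2x y' + 6 y = 0.
This matches the Legendre equation (1 - x^2) y'' - 2x y' + n(n+1) y = 0 (note the -2x y' term) with n(n+1) = 6, so n = 2; the polynomial solution is P_2(x).
With y = sum_k a_k x^k, matching x^k gives (k+2)(k+1) a_{k+2} = [k(k+1) - n(n+1)] a_k = (k - 2)(k + 3) a_k. The right side vanishes at k = 2, so the series with the parity of 2 terminates at degree 2.
Standard normalization (P_n(1) = 1): leading coefficient (2n)!/(2^n (n!)^2) = 24/(4*4) = 3/2, so a_2 = 3/2. Work downward with a_k = (k+1)(k+2) a_{k+2} / ((k - 2)(k + 3)):
  a_0 = (1)(2)(3/2) / ((0 - 2)(0 + 3)) = 3/(-6) = -1/2
Hence P_2(x) = 3 x^2/2 - 1/2.

P_2(x); series = 3 x^2/2 - 1/2


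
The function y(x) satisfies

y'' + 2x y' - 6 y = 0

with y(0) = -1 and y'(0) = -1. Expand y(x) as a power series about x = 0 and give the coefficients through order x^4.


Ansatz: y(x) = sum_{n>=0} a_n x^n, so y'(x) = sum_{n>=1} n a_n x^(n-1) and y''(x) = sum_{n>=2} n(n-1) a_n x^(n-2).
Substitute into P(x) y'' + Q(x) y' + R(x) y = 0 with P(x) = 1, Q(x) = 2x, R(x) = -6, and match powers of x.
Initial conditions: a_0 = -1, a_1 = -1.
Setting the coefficient of each power of x to zero and solving order by order (substituting the coefficients already found):
  x^0: 2 a_2 - 6 a_0 = 0  ->  2 a_2 = 6 a_0 = -6  ->  a_2 = -3
  x^1: 6 a_3 - 4 a_1 = 0  ->  6 a_3 = 4 a_1 = -4  ->  a_3 = -2/3
  x^2: 12 a_4 - 2 a_2 = 0  ->  12 a_4 = 2 a_2 = -6  ->  a_4 = -1/2
Truncated series: y(x) = -1 - x - 3 x^2 - (2/3) x^3 - (1/2) x^4 + O(x^5).

a_0 = -1; a_1 = -1; a_2 = -3; a_3 = -2/3; a_4 = -1/2


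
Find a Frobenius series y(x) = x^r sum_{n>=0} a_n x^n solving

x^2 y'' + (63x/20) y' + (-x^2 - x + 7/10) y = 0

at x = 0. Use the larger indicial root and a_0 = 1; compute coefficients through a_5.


Write in Frobenius form y'' + (p(x)/x) y' + (q(x)/x^2) y = 0:
  p(x) = 63/20,  q(x) = -x^2 - x + 7/10.
Indicial equation: r(r-1) + (63/20) r + (7/10) = 0 -> roots r_1 = -2/5, r_2 = -7/4.
Take r = r_1 = -2/5. Let y(x) = x^r sum_{n>=0} a_n x^n with a_0 = 1.
Substitute y = x^r sum a_n x^n and match x^{r+n}. The recurrence is
  D(n) a_n - 1 a_{n-1} - 1 a_{n-2} = 0,  where D(n) = (r+n)(r+n-1) + (63/20)(r+n) + (7/10).
  a_n = [1 a_{n-1} + 1 a_{n-2}] / D(n).
Since the indicial polynomial factors as (r - r_1)(r - r_2), D(n) = (r_1 + n - r_1)(r_1 + n - r_2) = n(n + 27/20).
Evaluating step by step (a_0 = 1):
  n = 1: D(1) = 1(1 + 27/20) = 47/20; numerator = 1(1) = 1; a_1 = (1)/(47/20) = 20/47
  n = 2: D(2) = 2(2 + 27/20) = 67/10; numerator = 1(20/47) + 1(1) = 67/47; a_2 = (67/47)/(67/10) = 10/47
  n = 3: D(3) = 3(3 + 27/20) = 261/20; numerator = 1(10/47) + 1(20/47) = 30/47; a_3 = (30/47)/(261/20) = 200/4089
  n = 4: D(4) = 4(4 + 27/20) = 107/5; numerator = 1(200/4089) + 1(10/47) = 1070/4089; a_4 = (1070/4089)/(107/5) = 50/4089
  n = 5: D(5) = 5(5 + 27/20) = 127/4; numerator = 1(50/4089) + 1(200/4089) = 250/4089; a_5 = (250/4089)/(127/4) = 1000/519303

r = -2/5; a_0 = 1; a_1 = 20/47; a_2 = 10/47; a_3 = 200/4089; a_4 = 50/4089; a_5 = 1000/519303


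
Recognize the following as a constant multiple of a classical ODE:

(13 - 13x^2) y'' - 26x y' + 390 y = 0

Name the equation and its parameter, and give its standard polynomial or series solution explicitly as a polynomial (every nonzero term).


All three coefficients share the factor 13; dividing through by 13 gives  (1 - x^2) y'' - 2x y' + 30 y = 0.
This matches the Legendre equation (1 - x^2) y'' - 2x y' + n(n+1) y = 0 (note the -2x y' term) with n(n+1) = 30, so n = 5; the polynomial solution is P_5(x).
With y = sum_k a_k x^k, matching x^k gives (k+2)(k+1) a_{k+2} = [k(k+1) - n(n+1)] a_k = (k - 5)(k + 6) a_k. The right side vanishes at k = 5, so the series with the parity of 5 terminates at degree 5.
Standard normalization (P_n(1) = 1): leading coefficient (2n)!/(2^n (n!)^2) = 3628800/(32*14400) = 63/8, so a_5 = 63/8. Work downward with a_k = (k+1)(k+2) a_{k+2} / ((k - 5)(k + 6)):
  a_3 = (4)(5)(63/8) / ((3 - 5)(3 + 6)) = (315/2)/(-18) = -35/4
  a_1 = (2)(3)(-35/4) / ((1 - 5)(1 + 6)) = (-105/2)/(-28) = 15/8
Hence P_5(x) = 63 x^5/8 - 35 x^3/4 + 15 x/8.

P_5(x); series = 63 x^5/8 - 35 x^3/4 + 15 x/8


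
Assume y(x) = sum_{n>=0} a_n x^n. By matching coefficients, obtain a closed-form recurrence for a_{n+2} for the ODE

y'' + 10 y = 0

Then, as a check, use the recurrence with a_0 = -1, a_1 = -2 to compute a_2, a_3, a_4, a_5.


Substitute y = sum_n a_n x^n into y'' + (const) y = 0.
y''(x) = sum_{n>=0} (n+2)(n+1) a_{n+2} x^n.
The ODE becomes sum_n [(n+2)(n+1) a_{n+2} + 10 a_n] x^n = 0.
Setting each coefficient to zero gives the recurrence:
  (n+2)(n+1) a_{n+2} + 10 a_n = 0,
  a_{n+2} = -10 / ((n+1)(n+2)) a_n.

Check with a_0 = -1, a_1 = -2 (apply the recurrence for n = 0, 1, 2, 3): a_0 = -1, a_1 = -2, a_2 = 5, a_3 = 10/3, a_4 = -25/6, a_5 = -5/3.

a_{n+2} = -10/((n+1)(n+2)) * a_n; check: a_0 = -1, a_1 = -2, a_2 = 5, a_3 = 10/3, a_4 = -25/6, a_5 = -5/3


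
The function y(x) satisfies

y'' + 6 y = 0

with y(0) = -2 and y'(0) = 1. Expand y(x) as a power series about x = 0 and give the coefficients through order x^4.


Ansatz: y(x) = sum_{n>=0} a_n x^n, so y'(x) = sum_{n>=1} n a_n x^(n-1) and y''(x) = sum_{n>=2} n(n-1) a_n x^(n-2).
Substitute into P(x) y'' + Q(x) y' + R(x) y = 0 with P(x) = 1, Q(x) = 0, R(x) = 6, and match powers of x.
Initial conditions: a_0 = -2, a_1 = 1.
Setting the coefficient of each power of x to zero and solving order by order (substituting the coefficients already found):
  x^0: 2 a_2 + 6 a_0 = 0  ->  2 a_2 = -6 a_0 = 12  ->  a_2 = 6
  x^1: 6 a_3 + 6 a_1 = 0  ->  6 a_3 = -6 a_1 = -6  ->  a_3 = -1
  x^2: 12 a_4 + 6 a_2 = 0  ->  12 a_4 = -6 a_2 = -36  ->  a_4 = -3
Truncated series: y(x) = -2 + x + 6 x^2 - x^3 - 3 x^4 + O(x^5).

a_0 = -2; a_1 = 1; a_2 = 6; a_3 = -1; a_4 = -3


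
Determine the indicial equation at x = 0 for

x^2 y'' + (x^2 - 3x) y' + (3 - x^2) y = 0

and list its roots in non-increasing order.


Divide by x^2 to reach normal form y'' + P_1(x) y' + P_2(x) y = 0 with P_1(x) = 1 - 3/x and P_2(x) = -1 + 3/x^2.
x = 0 is a singular point because the y'-coefficient 1 - 3/x has a pole at x = 0 and the y-coefficient -1 + 3/x^2 has a pole at x = 0.
It is a regular singular point because x P_1(x) = p(x) = x - 3 and x^2 P_2(x) = q(x) = 3 - x^2 are polynomials, hence analytic at x = 0.
p(0) = -3,  q(0) = 3.
Indicial equation: r(r-1) + p(0) r + q(0) = 0, i.e. r^2 + (p(0) - 1) r + q(0) = 0, i.e. r^2 - 4 r + 3 = 0.
Discriminant: (-4)^2 - 4(3) = 4, so r = (4 ± 2)/2.
Solving: r_1 = 3, r_2 = 1.

indicial: r^2 - 4 r + 3 = 0; roots r_1 = 3, r_2 = 1


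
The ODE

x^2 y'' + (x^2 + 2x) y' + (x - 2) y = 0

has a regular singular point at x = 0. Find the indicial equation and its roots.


Divide by x^2 to reach normal form y'' + P_1(x) y' + P_2(x) y = 0 with P_1(x) = 1 + 2/x and P_2(x) = 1/x - 2/x^2.
x = 0 is a singular point because the y'-coefficient 1 + 2/x has a pole at x = 0 and the y-coefficient 1/x - 2/x^2 has a pole at x = 0.
It is a regular singular point because x P_1(x) = p(x) = x + 2 and x^2 P_2(x) = q(x) = x - 2 are polynomials, hence analytic at x = 0.
p(0) = 2,  q(0) = -2.
Indicial equation: r(r-1) + p(0) r + q(0) = 0, i.e. r^2 + (p(0) - 1) r + q(0) = 0, i.e. r^2 + 1 r - 2 = 0.
Discriminant: (1)^2 - 4(-2) = 9, so r = (-1 ± 3)/2.
Solving: r_1 = 1, r_2 = -2.

indicial: r^2 + 1 r - 2 = 0; roots r_1 = 1, r_2 = -2


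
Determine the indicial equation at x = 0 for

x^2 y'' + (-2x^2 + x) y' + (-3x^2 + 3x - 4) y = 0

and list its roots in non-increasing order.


Divide by x^2 to reach normal form y'' + P_1(x) y' + P_2(x) y = 0 with P_1(x) = -2 + 1/x and P_2(x) = -3 + 3/x - 4/x^2.
x = 0 is a singular point because the y'-coefficient -2 + 1/x has a pole at x = 0 and the y-coefficient -3 + 3/x - 4/x^2 has a pole at x = 0.
It is a regular singular point because x P_1(x) = p(x) = 1 - 2x and x^2 P_2(x) = q(x) = -3x^2 + 3x - 4 are polynomials, hence analytic at x = 0.
p(0) = 1,  q(0) = -4.
Indicial equation: r(r-1) + p(0) r + q(0) = 0, i.e. r^2 + (p(0) - 1) r + q(0) = 0, i.e. r^2 - 4 = 0.
Discriminant: (0)^2 - 4(-4) = 16, so r = (0 ± 4)/2.
Solving: r_1 = 2, r_2 = -2.

indicial: r^2 - 4 = 0; roots r_1 = 2, r_2 = -2


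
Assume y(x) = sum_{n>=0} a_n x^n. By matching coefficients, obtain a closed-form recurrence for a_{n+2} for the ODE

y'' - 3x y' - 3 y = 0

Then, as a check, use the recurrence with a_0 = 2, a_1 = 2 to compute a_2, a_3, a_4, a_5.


Substitute y = sum_n a_n x^n.
y''(x) has coefficient (n+2)(n+1) a_{n+2} at x^n;
-3 x y'(x) has coefficient -3 n a_n at x^n (shift);
-3 y(x) has coefficient -3 a_n at x^n.
Matching x^n: (n+2)(n+1) a_{n+2} + (-3n - 3) a_n = 0.
Thus a_{n+2} = (3n + 3) / ((n+1)(n+2)) * a_n.

Check with a_0 = 2, a_1 = 2 (apply the recurrence for n = 0, 1, 2, 3): a_0 = 2, a_1 = 2, a_2 = 3, a_3 = 2, a_4 = 9/4, a_5 = 6/5.

a_(n+2) = (3n + 3) / ((n+1)(n+2)) * a_n; check: a_0 = 2, a_1 = 2, a_2 = 3, a_3 = 2, a_4 = 9/4, a_5 = 6/5


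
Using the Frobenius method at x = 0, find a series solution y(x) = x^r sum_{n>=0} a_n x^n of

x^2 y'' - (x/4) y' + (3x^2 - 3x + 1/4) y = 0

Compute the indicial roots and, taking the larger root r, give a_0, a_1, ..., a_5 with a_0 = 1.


Write in Frobenius form y'' + (p(x)/x) y' + (q(x)/x^2) y = 0:
  p(x) = -1/4,  q(x) = 3x^2 - 3x + 1/4.
Indicial equation: r(r-1) + (-1/4) r + (1/4) = 0 -> roots r_1 = 1, r_2 = 1/4.
Take r = r_1 = 1. Let y(x) = x^r sum_{n>=0} a_n x^n with a_0 = 1.
Substitute y = x^r sum a_n x^n and match x^{r+n}. The recurrence is
  D(n) a_n - 3 a_{n-1} + 3 a_{n-2} = 0,  where D(n) = (r+n)(r+n-1) + (-1/4)(r+n) + (1/4).
  a_n = [3 a_{n-1} - 3 a_{n-2}] / D(n).
Since the indicial polynomial factors as (r - r_1)(r - r_2), D(n) = (r_1 + n - r_1)(r_1 + n - r_2) = n(n + 3/4).
Evaluating step by step (a_0 = 1):
  n = 1: D(1) = 1(1 + 3/4) = 7/4; numerator = 3(1) = 3; a_1 = (3)/(7/4) = 12/7
  n = 2: D(2) = 2(2 + 3/4) = 11/2; numerator = 3(12/7) - 3(1) = 15/7; a_2 = (15/7)/(11/2) = 30/77
  n = 3: D(3) = 3(3 + 3/4) = 45/4; numerator = 3(30/77) - 3(12/7) = -306/77; a_3 = (-306/77)/(45/4) = -136/385
  n = 4: D(4) = 4(4 + 3/4) = 19; numerator = 3(-136/385) - 3(30/77) = -78/35; a_4 = (-78/35)/(19) = -78/665
  n = 5: D(5) = 5(5 + 3/4) = 115/4; numerator = 3(-78/665) - 3(-136/385) = 5178/7315; a_5 = (5178/7315)/(115/4) = 20712/841225

r = 1; a_0 = 1; a_1 = 12/7; a_2 = 30/77; a_3 = -136/385; a_4 = -78/665; a_5 = 20712/841225


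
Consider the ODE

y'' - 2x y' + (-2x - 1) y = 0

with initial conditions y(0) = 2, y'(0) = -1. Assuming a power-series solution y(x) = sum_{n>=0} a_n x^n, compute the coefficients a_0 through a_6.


Ansatz: y(x) = sum_{n>=0} a_n x^n, so y'(x) = sum_{n>=1} n a_n x^(n-1) and y''(x) = sum_{n>=2} n(n-1) a_n x^(n-2).
Substitute into P(x) y'' + Q(x) y' + R(x) y = 0 with P(x) = 1, Q(x) = -2x, R(x) = -2x - 1, and match powers of x.
Initial conditions: a_0 = 2, a_1 = -1.
Setting the coefficient of each power of x to zero and solving order by order (substituting the coefficients already found):
  x^0: 2 a_2 - a_0 = 0  ->  2 a_2 = a_0 = 2  ->  a_2 = 1
  x^1: 6 a_3 - 3 a_1 - 2 a_0 = 0  ->  6 a_3 = 3 a_1 + 2 a_0 = 1  ->  a_3 = 1/6
  x^2: 12 a_4 - 5 a_2 - 2 a_1 = 0  ->  12 a_4 = 5 a_2 + 2 a_1 = 3  ->  a_4 = 1/4
  x^3: 20 a_5 - 7 a_3 - 2 a_2 = 0  ->  20 a_5 = 7 a_3 + 2 a_2 = 19/6  ->  a_5 = 19/120
  x^4: 30 a_6 - 9 a_4 - 2 a_3 = 0  ->  30 a_6 = 9 a_4 + 2 a_3 = 31/12  ->  a_6 = 31/360
Truncated series: y(x) = 2 - x + x^2 + (1/6) x^3 + (1/4) x^4 + (19/120) x^5 + (31/360) x^6 + O(x^7).

a_0 = 2; a_1 = -1; a_2 = 1; a_3 = 1/6; a_4 = 1/4; a_5 = 19/120; a_6 = 31/360


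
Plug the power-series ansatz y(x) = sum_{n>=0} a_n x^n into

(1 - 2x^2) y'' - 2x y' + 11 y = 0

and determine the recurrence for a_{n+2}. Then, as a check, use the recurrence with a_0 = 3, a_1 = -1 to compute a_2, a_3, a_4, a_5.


Substitute y = sum_n a_n x^n.
(1 - 2 x^2) y'' contributes (n+2)(n+1) a_{n+2} - 2 n(n-1) a_n at x^n.
-2 x y'(x) contributes -2 n a_n at x^n.
11 y(x) contributes 11 a_n at x^n.
Matching x^n: (n+2)(n+1) a_{n+2} + (-2 n(n-1) - 2 n + 11) a_n = 0.
Thus a_{n+2} = (2 n(n-1) + 2 n - 11) / ((n+1)(n+2)) * a_n.

Check with a_0 = 3, a_1 = -1 (apply the recurrence for n = 0, 1, 2, 3): a_0 = 3, a_1 = -1, a_2 = -33/2, a_3 = 3/2, a_4 = 33/8, a_5 = 21/40.

a_(n+2) = (2 n(n-1) + 2 n - 11) / ((n+1)(n+2)) * a_n; check: a_0 = 3, a_1 = -1, a_2 = -33/2, a_3 = 3/2, a_4 = 33/8, a_5 = 21/40


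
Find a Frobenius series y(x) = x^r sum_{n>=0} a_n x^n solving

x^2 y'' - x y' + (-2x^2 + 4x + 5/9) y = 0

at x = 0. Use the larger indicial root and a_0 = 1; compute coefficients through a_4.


Write in Frobenius form y'' + (p(x)/x) y' + (q(x)/x^2) y = 0:
  p(x) = -1,  q(x) = -2x^2 + 4x + 5/9.
Indicial equation: r(r-1) + (-1) r + (5/9) = 0 -> roots r_1 = 5/3, r_2 = 1/3.
Take r = r_1 = 5/3. Let y(x) = x^r sum_{n>=0} a_n x^n with a_0 = 1.
Substitute y = x^r sum a_n x^n and match x^{r+n}. The recurrence is
  D(n) a_n + 4 a_{n-1} - 2 a_{n-2} = 0,  where D(n) = (r+n)(r+n-1) + (-1)(r+n) + (5/9).
  a_n = [-4 a_{n-1} + 2 a_{n-2}] / D(n).
Since the indicial polynomial factors as (r - r_1)(r - r_2), D(n) = (r_1 + n - r_1)(r_1 + n - r_2) = n(n + 4/3).
Evaluating step by step (a_0 = 1):
  n = 1: D(1) = 1(1 + 4/3) = 7/3; numerator = -4(1) = -4; a_1 = (-4)/(7/3) = -12/7
  n = 2: D(2) = 2(2 + 4/3) = 20/3; numerator = -4(-12/7) + 2(1) = 62/7; a_2 = (62/7)/(20/3) = 93/70
  n = 3: D(3) = 3(3 + 4/3) = 13; numerator = -4(93/70) + 2(-12/7) = -306/35; a_3 = (-306/35)/(13) = -306/455
  n = 4: D(4) = 4(4 + 4/3) = 64/3; numerator = -4(-306/455) + 2(93/70) = 2433/455; a_4 = (2433/455)/(64/3) = 7299/29120

r = 5/3; a_0 = 1; a_1 = -12/7; a_2 = 93/70; a_3 = -306/455; a_4 = 7299/29120


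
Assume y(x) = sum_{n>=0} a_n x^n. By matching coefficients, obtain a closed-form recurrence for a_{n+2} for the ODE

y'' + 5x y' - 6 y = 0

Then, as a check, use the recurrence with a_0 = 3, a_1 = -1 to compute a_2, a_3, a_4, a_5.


Substitute y = sum_n a_n x^n.
y''(x) has coefficient (n+2)(n+1) a_{n+2} at x^n;
5 x y'(x) has coefficient 5 n a_n at x^n (shift);
-6 y(x) has coefficient -6 a_n at x^n.
Matching x^n: (n+2)(n+1) a_{n+2} + (5n - 6) a_n = 0.
Thus a_{n+2} = (-5n + 6) / ((n+1)(n+2)) * a_n.

Check with a_0 = 3, a_1 = -1 (apply the recurrence for n = 0, 1, 2, 3): a_0 = 3, a_1 = -1, a_2 = 9, a_3 = -1/6, a_4 = -3, a_5 = 3/40.

a_(n+2) = (-5n + 6) / ((n+1)(n+2)) * a_n; check: a_0 = 3, a_1 = -1, a_2 = 9, a_3 = -1/6, a_4 = -3, a_5 = 3/40


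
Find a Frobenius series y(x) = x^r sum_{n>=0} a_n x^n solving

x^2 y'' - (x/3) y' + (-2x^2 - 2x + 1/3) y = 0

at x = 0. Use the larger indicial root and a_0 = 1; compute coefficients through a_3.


Write in Frobenius form y'' + (p(x)/x) y' + (q(x)/x^2) y = 0:
  p(x) = -1/3,  q(x) = -2x^2 - 2x + 1/3.
Indicial equation: r(r-1) + (-1/3) r + (1/3) = 0 -> roots r_1 = 1, r_2 = 1/3.
Take r = r_1 = 1. Let y(x) = x^r sum_{n>=0} a_n x^n with a_0 = 1.
Substitute y = x^r sum a_n x^n and match x^{r+n}. The recurrence is
  D(n) a_n - 2 a_{n-1} - 2 a_{n-2} = 0,  where D(n) = (r+n)(r+n-1) + (-1/3)(r+n) + (1/3).
  a_n = [2 a_{n-1} + 2 a_{n-2}] / D(n).
Since the indicial polynomial factors as (r - r_1)(r - r_2), D(n) = (r_1 + n - r_1)(r_1 + n - r_2) = n(n + 2/3).
Evaluating step by step (a_0 = 1):
  n = 1: D(1) = 1(1 + 2/3) = 5/3; numerator = 2(1) = 2; a_1 = (2)/(5/3) = 6/5
  n = 2: D(2) = 2(2 + 2/3) = 16/3; numerator = 2(6/5) + 2(1) = 22/5; a_2 = (22/5)/(16/3) = 33/40
  n = 3: D(3) = 3(3 + 2/3) = 11; numerator = 2(33/40) + 2(6/5) = 81/20; a_3 = (81/20)/(11) = 81/220

r = 1; a_0 = 1; a_1 = 6/5; a_2 = 33/40; a_3 = 81/220


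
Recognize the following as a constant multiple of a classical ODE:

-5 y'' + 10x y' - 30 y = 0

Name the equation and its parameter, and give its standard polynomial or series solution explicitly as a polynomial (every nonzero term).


All three coefficients share the factor -5; dividing through by -5 gives  y'' - 2x y' + 6 y = 0.
This matches the Hermite equation y'' - 2x y' + 2n y = 0 with 2n = 6, so n = 3; the polynomial solution is H_3(x).
With y = sum_k a_k x^k, matching x^k gives (k+2)(k+1) a_{k+2} = 2(k - n) a_k = 2(k - 3) a_k. The right side vanishes at k = 3, so the series with the parity of 3 terminates at degree 3.
Standard normalization: leading coefficient of H_n is 2^n, so a_3 = 2^3 = 8. Work downward with a_k = (k+1)(k+2) a_{k+2} / (2(k - n)):
  a_1 = (2)(3)(8) / (2(1 - 3)) = 48/(-4) = -12
Hence H_3(x) = 8 x^3 - 12 x.

H_3(x); series = 8 x^3 - 12 x


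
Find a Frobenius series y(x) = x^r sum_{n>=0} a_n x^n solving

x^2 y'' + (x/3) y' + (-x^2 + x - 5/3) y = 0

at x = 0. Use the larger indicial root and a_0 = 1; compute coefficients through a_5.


Write in Frobenius form y'' + (p(x)/x) y' + (q(x)/x^2) y = 0:
  p(x) = 1/3,  q(x) = -x^2 + x - 5/3.
Indicial equation: r(r-1) + (1/3) r + (-5/3) = 0 -> roots r_1 = 5/3, r_2 = -1.
Take r = r_1 = 5/3. Let y(x) = x^r sum_{n>=0} a_n x^n with a_0 = 1.
Substitute y = x^r sum a_n x^n and match x^{r+n}. The recurrence is
  D(n) a_n + 1 a_{n-1} - 1 a_{n-2} = 0,  where D(n) = (r+n)(r+n-1) + (1/3)(r+n) + (-5/3).
  a_n = [-1 a_{n-1} + 1 a_{n-2}] / D(n).
Since the indicial polynomial factors as (r - r_1)(r - r_2), D(n) = (r_1 + n - r_1)(r_1 + n - r_2) = n(n + 8/3).
Evaluating step by step (a_0 = 1):
  n = 1: D(1) = 1(1 + 8/3) = 11/3; numerator = -1(1) = -1; a_1 = (-1)/(11/3) = -3/11
  n = 2: D(2) = 2(2 + 8/3) = 28/3; numerator = -1(-3/11) + 1(1) = 14/11; a_2 = (14/11)/(28/3) = 3/22
  n = 3: D(3) = 3(3 + 8/3) = 17; numerator = -1(3/22) + 1(-3/11) = -9/22; a_3 = (-9/22)/(17) = -9/374
  n = 4: D(4) = 4(4 + 8/3) = 80/3; numerator = -1(-9/374) + 1(3/22) = 30/187; a_4 = (30/187)/(80/3) = 9/1496
  n = 5: D(5) = 5(5 + 8/3) = 115/3; numerator = -1(9/1496) + 1(-9/374) = -45/1496; a_5 = (-45/1496)/(115/3) = -27/34408

r = 5/3; a_0 = 1; a_1 = -3/11; a_2 = 3/22; a_3 = -9/374; a_4 = 9/1496; a_5 = -27/34408


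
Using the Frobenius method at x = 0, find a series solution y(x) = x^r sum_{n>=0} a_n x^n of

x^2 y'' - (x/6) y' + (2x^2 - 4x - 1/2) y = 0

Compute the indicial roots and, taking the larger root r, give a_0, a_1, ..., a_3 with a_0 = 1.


Write in Frobenius form y'' + (p(x)/x) y' + (q(x)/x^2) y = 0:
  p(x) = -1/6,  q(x) = 2x^2 - 4x - 1/2.
Indicial equation: r(r-1) + (-1/6) r + (-1/2) = 0 -> roots r_1 = 3/2, r_2 = -1/3.
Take r = r_1 = 3/2. Let y(x) = x^r sum_{n>=0} a_n x^n with a_0 = 1.
Substitute y = x^r sum a_n x^n and match x^{r+n}. The recurrence is
  D(n) a_n - 4 a_{n-1} + 2 a_{n-2} = 0,  where D(n) = (r+n)(r+n-1) + (-1/6)(r+n) + (-1/2).
  a_n = [4 a_{n-1} - 2 a_{n-2}] / D(n).
Since the indicial polynomial factors as (r - r_1)(r - r_2), D(n) = (r_1 + n - r_1)(r_1 + n - r_2) = n(n + 11/6).
Evaluating step by step (a_0 = 1):
  n = 1: D(1) = 1(1 + 11/6) = 17/6; numerator = 4(1) = 4; a_1 = (4)/(17/6) = 24/17
  n = 2: D(2) = 2(2 + 11/6) = 23/3; numerator = 4(24/17) - 2(1) = 62/17; a_2 = (62/17)/(23/3) = 186/391
  n = 3: D(3) = 3(3 + 11/6) = 29/2; numerator = 4(186/391) - 2(24/17) = -360/391; a_3 = (-360/391)/(29/2) = -720/11339

r = 3/2; a_0 = 1; a_1 = 24/17; a_2 = 186/391; a_3 = -720/11339


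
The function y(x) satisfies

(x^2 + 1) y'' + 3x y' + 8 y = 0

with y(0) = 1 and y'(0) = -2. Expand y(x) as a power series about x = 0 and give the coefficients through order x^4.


Ansatz: y(x) = sum_{n>=0} a_n x^n, so y'(x) = sum_{n>=1} n a_n x^(n-1) and y''(x) = sum_{n>=2} n(n-1) a_n x^(n-2).
Substitute into P(x) y'' + Q(x) y' + R(x) y = 0 with P(x) = x^2 + 1, Q(x) = 3x, R(x) = 8, and match powers of x.
Initial conditions: a_0 = 1, a_1 = -2.
Setting the coefficient of each power of x to zero and solving order by order (substituting the coefficients already found):
  x^0: 2 a_2 + 8 a_0 = 0  ->  2 a_2 = -8 a_0 = -8  ->  a_2 = -4
  x^1: 6 a_3 + 11 a_1 = 0  ->  6 a_3 = -11 a_1 = 22  ->  a_3 = 11/3
  x^2: 12 a_4 + 16 a_2 = 0  ->  12 a_4 = -16 a_2 = 64  ->  a_4 = 16/3
Truncated series: y(x) = 1 - 2 x - 4 x^2 + (11/3) x^3 + (16/3) x^4 + O(x^5).

a_0 = 1; a_1 = -2; a_2 = -4; a_3 = 11/3; a_4 = 16/3
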